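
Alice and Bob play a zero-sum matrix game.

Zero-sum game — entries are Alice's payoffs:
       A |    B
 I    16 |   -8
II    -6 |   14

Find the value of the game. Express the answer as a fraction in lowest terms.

4

Row minima are -8 and -6, so Alice's maximin is -6; column maxima are 16 and 14, so Bob's minimax is 14. These differ, so the equilibrium is in mixed strategies.
Let Alice play I with probability p. Bob is indifferent when 16p − 6(1−p) = −8p + 14(1−p), giving p = 5/11.
Let Bob play A with probability q. Alice is indifferent when 16q − 8(1−q) = −6q + 14(1−q), giving q = 1/2.
The value is 16·(1/2) + (-8)·(1/2) = 4.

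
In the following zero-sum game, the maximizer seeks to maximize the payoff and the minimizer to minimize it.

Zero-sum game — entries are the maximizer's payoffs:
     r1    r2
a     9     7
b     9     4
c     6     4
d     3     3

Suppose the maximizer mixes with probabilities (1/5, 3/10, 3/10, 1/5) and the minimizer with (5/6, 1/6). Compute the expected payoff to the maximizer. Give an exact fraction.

389/60

Against (5/6, 1/6), each row's expected payoff is a: 26/3; b: 49/6; c: 17/3; d: 3.
Taking the (1/5, 3/10, 3/10, 1/5)-weighted average: (1/5)·(26/3) + (3/10)·(49/6) + (3/10)·(17/3) + (1/5)·(3) = 389/60.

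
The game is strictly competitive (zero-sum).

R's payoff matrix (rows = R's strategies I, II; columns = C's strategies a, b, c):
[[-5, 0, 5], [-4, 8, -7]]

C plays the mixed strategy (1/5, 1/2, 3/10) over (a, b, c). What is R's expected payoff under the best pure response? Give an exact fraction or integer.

11/10

I: (-5)·(1/5) + (0)·(1/2) + (5)·(3/10) = 1/2.
II: (-4)·(1/5) + (8)·(1/2) + (-7)·(3/10) = 11/10.
The best pure response is II with expected payoff 11/10.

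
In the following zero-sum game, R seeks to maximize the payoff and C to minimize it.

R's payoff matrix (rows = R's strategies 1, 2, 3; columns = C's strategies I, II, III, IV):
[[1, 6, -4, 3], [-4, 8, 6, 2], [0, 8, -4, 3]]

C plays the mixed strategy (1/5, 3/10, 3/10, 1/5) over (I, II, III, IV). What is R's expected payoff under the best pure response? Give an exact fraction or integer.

1: (1)·(1/5) + (6)·(3/10) + (-4)·(3/10) + (3)·(1/5) = 7/5.
2: (-4)·(1/5) + (8)·(3/10) + (6)·(3/10) + (2)·(1/5) = 19/5.
3: (0)·(1/5) + (8)·(3/10) + (-4)·(3/10) + (3)·(1/5) = 9/5.
The best pure response is 2 with expected payoff 19/5.

19/5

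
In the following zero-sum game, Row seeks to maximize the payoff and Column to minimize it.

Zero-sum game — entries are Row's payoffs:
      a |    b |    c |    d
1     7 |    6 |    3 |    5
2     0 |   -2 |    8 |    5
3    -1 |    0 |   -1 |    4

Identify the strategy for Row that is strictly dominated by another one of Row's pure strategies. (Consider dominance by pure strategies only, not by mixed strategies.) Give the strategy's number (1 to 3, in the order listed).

Compare 3 with 1: 7 > -1, 6 > 0, 3 > -1, 5 > 4.
So 1 strictly dominates 3 for Row; 3 is strictly dominated.

3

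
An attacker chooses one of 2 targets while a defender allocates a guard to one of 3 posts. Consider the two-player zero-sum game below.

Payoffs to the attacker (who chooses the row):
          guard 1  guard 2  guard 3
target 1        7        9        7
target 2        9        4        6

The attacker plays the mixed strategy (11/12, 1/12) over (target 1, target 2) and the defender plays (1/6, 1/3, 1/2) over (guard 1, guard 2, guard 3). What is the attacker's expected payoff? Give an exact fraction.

Against (1/6, 1/3, 1/2), each row's expected payoff is target 1: 23/3; target 2: 35/6.
Taking the (11/12, 1/12)-weighted average: (11/12)·(23/3) + (1/12)·(35/6) = 541/72.

541/72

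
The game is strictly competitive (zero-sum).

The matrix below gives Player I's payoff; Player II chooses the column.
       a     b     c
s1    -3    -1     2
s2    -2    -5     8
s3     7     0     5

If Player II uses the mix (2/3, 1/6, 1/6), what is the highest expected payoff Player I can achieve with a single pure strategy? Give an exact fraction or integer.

s1: (-3)·(2/3) + (-1)·(1/6) + (2)·(1/6) = -11/6.
s2: (-2)·(2/3) + (-5)·(1/6) + (8)·(1/6) = -5/6.
s3: (7)·(2/3) + (0)·(1/6) + (5)·(1/6) = 11/2.
The best pure response is s3 with expected payoff 11/2.

11/2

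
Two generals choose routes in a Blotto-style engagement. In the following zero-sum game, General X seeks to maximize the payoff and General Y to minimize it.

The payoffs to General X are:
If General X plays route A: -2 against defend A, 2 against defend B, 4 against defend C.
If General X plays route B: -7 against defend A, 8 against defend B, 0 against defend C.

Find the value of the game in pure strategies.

-2

Row minima: -2, -7 → General X's maximin is -2.
Column maxima: -2, 8, 4 → General Y's minimax is -2.
They coincide at (route A, defend A), so the value is -2.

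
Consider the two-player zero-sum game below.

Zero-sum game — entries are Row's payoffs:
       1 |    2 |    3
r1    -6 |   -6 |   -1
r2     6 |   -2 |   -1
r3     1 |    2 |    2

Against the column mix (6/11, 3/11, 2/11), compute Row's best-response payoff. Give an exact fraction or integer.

r1: (-6)·(6/11) + (-6)·(3/11) + (-1)·(2/11) = -56/11.
r2: (6)·(6/11) + (-2)·(3/11) + (-1)·(2/11) = 28/11.
r3: (1)·(6/11) + (2)·(3/11) + (2)·(2/11) = 16/11.
The best pure response is r2 with expected payoff 28/11.

28/11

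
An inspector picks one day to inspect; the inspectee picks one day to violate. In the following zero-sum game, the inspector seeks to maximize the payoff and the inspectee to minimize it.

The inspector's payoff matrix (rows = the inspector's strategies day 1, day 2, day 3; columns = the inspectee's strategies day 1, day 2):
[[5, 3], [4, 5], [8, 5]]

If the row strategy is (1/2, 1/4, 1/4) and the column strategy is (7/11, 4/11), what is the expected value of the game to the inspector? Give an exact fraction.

Against (7/11, 4/11), each row's expected payoff is day 1: 47/11; day 2: 48/11; day 3: 76/11.
Taking the (1/2, 1/4, 1/4)-weighted average: (1/2)·(47/11) + (1/4)·(48/11) + (1/4)·(76/11) = 109/22.

109/22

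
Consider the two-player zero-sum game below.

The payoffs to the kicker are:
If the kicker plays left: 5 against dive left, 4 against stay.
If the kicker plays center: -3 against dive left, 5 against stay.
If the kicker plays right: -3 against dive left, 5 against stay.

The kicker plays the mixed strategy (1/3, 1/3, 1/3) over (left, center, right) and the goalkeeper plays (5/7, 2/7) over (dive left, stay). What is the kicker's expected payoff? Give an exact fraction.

Against (5/7, 2/7), each row's expected payoff is left: 33/7; center: -5/7; right: -5/7.
Taking the (1/3, 1/3, 1/3)-weighted average: (1/3)·(33/7) + (1/3)·(-5/7) + (1/3)·(-5/7) = 23/21.

23/21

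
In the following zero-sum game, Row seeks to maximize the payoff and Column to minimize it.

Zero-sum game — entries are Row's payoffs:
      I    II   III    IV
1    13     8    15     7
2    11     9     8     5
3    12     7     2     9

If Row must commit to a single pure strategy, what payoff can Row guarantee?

7

The worst-case payoff for each row is 1: 7, 2: 5, 3: 2.
The best of these is 7.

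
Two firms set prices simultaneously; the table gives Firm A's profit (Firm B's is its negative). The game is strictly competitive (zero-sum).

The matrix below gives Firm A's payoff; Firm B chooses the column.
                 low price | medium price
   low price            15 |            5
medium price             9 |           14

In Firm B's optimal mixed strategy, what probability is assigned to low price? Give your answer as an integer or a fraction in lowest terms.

Row minima are 5 and 9, so Firm A's maximin is 9; column maxima are 15 and 14, so Firm B's minimax is 14. These differ, so the equilibrium is in mixed strategies.
Let Firm B play low price with probability q. Firm A is indifferent when 15q + 5(1−q) = 9q + 14(1−q), giving q = 3/5.

3/5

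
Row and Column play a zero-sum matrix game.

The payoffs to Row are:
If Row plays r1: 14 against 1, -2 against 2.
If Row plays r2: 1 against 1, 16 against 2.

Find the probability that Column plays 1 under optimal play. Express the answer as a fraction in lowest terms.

18/31

Row minima are -2 and 1, so Row's maximin is 1; column maxima are 14 and 16, so Column's minimax is 14. These differ, so the equilibrium is in mixed strategies.
Let Column play 1 with probability q. Row is indifferent when 14q − 2(1−q) = q + 16(1−q), giving q = 18/31.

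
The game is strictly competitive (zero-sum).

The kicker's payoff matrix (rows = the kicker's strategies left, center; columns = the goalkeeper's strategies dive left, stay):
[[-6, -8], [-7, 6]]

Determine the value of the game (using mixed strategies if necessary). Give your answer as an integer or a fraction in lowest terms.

Row minima are -8 and -7, so the kicker's maximin is -7; column maxima are -6 and 6, so the goalkeeper's minimax is -6. These differ, so the equilibrium is in mixed strategies.
Let the kicker play left with probability p. The goalkeeper is indifferent when −6p − 7(1−p) = −8p + 6(1−p), giving p = 13/15.
Let the goalkeeper play dive left with probability q. The kicker is indifferent when −6q − 8(1−q) = −7q + 6(1−q), giving q = 14/15.
The value is -6·(14/15) + (-8)·(1/15) = -92/15.

-92/15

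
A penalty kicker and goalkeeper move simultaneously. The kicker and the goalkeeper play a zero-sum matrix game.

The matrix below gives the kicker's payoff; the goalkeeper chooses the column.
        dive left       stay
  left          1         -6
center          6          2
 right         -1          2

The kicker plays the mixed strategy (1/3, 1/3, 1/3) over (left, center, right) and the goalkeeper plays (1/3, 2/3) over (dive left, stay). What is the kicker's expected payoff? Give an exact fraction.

2/9

Against (1/3, 2/3), each row's expected payoff is left: -11/3; center: 10/3; right: 1.
Taking the (1/3, 1/3, 1/3)-weighted average: (1/3)·(-11/3) + (1/3)·(10/3) + (1/3)·(1) = 2/9.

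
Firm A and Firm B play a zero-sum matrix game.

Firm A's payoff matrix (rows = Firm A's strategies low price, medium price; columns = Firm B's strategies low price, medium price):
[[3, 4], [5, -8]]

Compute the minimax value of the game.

22/7

Row minima are 3 and -8, so Firm A's maximin is 3; column maxima are 5 and 4, so Firm B's minimax is 4. These differ, so the equilibrium is in mixed strategies.
Let Firm A play low price with probability p. Firm B is indifferent when 3p + 5(1−p) = 4p − 8(1−p), giving p = 13/14.
Let Firm B play low price with probability q. Firm A is indifferent when 3q + 4(1−q) = 5q − 8(1−q), giving q = 6/7.
The value is 3·(6/7) + (4)·(1/7) = 22/7.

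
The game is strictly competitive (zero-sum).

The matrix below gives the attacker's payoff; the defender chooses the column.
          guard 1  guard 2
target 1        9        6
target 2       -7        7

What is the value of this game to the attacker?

105/17

Row minima are 6 and -7, so the attacker's maximin is 6; column maxima are 9 and 7, so the defender's minimax is 7. These differ, so the equilibrium is in mixed strategies.
Let the attacker play target 1 with probability p. The defender is indifferent when 9p − 7(1−p) = 6p + 7(1−p), giving p = 14/17.
Let the defender play guard 1 with probability q. The attacker is indifferent when 9q + 6(1−q) = −7q + 7(1−q), giving q = 1/17.
The value is 9·(1/17) + (6)·(16/17) = 105/17.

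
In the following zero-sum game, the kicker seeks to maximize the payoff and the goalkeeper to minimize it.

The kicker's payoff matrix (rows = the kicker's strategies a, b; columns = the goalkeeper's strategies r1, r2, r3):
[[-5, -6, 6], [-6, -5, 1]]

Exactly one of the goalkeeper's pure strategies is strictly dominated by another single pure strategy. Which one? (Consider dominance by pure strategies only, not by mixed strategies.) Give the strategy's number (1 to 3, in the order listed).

3

The goalkeeper prefers columns that give the kicker less. Compare r3 with r1: -5 < 6, -6 < 1.
So r1 strictly dominates r3 for the goalkeeper; r3 is strictly dominated.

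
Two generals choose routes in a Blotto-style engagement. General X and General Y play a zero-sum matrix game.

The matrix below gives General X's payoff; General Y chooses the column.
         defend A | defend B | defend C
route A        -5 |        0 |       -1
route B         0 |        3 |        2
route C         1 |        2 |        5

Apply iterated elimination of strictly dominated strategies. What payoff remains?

1

Column defend C is strictly dominated by defend A for General Y (-5<-1, 0<2, 1<5); eliminate defend C.
Row route A is strictly dominated by row route B (0>-5, 3>0); eliminate route A.
Column defend B is strictly dominated by defend A for General Y (0<3, 1<2); eliminate defend B.
Row route B is strictly dominated by row route C (1>0); eliminate route B.
Only (route C, defend A) remains, with payoff 1.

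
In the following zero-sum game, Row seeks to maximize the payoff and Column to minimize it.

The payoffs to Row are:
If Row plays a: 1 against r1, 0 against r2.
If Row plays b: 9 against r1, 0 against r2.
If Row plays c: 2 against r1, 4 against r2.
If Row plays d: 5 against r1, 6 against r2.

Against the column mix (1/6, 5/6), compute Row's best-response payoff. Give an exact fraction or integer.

35/6

a: (1)·(1/6) + (0)·(5/6) = 1/6.
b: (9)·(1/6) + (0)·(5/6) = 3/2.
c: (2)·(1/6) + (4)·(5/6) = 11/3.
d: (5)·(1/6) + (6)·(5/6) = 35/6.
The best pure response is d with expected payoff 35/6.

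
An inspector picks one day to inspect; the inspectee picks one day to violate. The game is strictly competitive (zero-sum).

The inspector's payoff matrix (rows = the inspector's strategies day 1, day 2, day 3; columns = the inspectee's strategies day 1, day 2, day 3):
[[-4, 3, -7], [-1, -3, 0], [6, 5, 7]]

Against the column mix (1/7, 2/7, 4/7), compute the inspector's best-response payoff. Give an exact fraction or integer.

day 1: (-4)·(1/7) + (3)·(2/7) + (-7)·(4/7) = -26/7.
day 2: (-1)·(1/7) + (-3)·(2/7) + (0)·(4/7) = -1.
day 3: (6)·(1/7) + (5)·(2/7) + (7)·(4/7) = 44/7.
The best pure response is day 3 with expected payoff 44/7.

44/7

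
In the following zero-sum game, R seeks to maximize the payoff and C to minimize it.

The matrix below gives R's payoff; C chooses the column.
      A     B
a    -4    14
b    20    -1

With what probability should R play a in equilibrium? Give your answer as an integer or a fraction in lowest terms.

7/13

Row minima are -4 and -1, so R's maximin is -1; column maxima are 20 and 14, so C's minimax is 14. These differ, so the equilibrium is in mixed strategies.
Let R play a with probability p. C is indifferent when −4p + 20(1−p) = 14p − (1−p), giving p = 7/13.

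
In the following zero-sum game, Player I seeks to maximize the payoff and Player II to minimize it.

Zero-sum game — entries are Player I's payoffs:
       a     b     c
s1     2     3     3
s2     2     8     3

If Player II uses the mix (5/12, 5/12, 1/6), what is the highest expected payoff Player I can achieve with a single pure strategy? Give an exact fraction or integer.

s1: (2)·(5/12) + (3)·(5/12) + (3)·(1/6) = 31/12.
s2: (2)·(5/12) + (8)·(5/12) + (3)·(1/6) = 14/3.
The best pure response is s2 with expected payoff 14/3.

14/3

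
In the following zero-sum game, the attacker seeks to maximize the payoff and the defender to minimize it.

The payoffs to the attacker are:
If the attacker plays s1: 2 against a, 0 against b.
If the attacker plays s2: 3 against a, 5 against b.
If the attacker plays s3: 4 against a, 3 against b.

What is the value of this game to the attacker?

Row s1 is strictly dominated by row s3, so the attacker never plays it.
The remaining 2×2 game on (s2, s3) × (a, b) has no saddle point. Let the attacker play s2 with probability p; indifference gives 3p + 4(1−p) = 5p + 3(1−p), so p = 1/3.
Similarly the defender's optimal q on a is 2/3, and the value is 3·(2/3) + (5)·(1/3) = 11/3.

11/3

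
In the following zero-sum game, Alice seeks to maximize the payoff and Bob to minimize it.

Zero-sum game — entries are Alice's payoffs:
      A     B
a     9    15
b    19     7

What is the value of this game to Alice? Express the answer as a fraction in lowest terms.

Row minima are 9 and 7, so Alice's maximin is 9; column maxima are 19 and 15, so Bob's minimax is 15. These differ, so the equilibrium is in mixed strategies.
Let Alice play a with probability p. Bob is indifferent when 9p + 19(1−p) = 15p + 7(1−p), giving p = 2/3.
Let Bob play A with probability q. Alice is indifferent when 9q + 15(1−q) = 19q + 7(1−q), giving q = 4/9.
The value is 9·(4/9) + (15)·(5/9) = 37/3.

37/3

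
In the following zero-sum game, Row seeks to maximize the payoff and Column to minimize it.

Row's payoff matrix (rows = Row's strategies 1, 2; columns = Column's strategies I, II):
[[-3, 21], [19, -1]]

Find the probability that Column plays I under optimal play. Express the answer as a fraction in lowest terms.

1/2

Row minima are -3 and -1, so Row's maximin is -1; column maxima are 19 and 21, so Column's minimax is 19. These differ, so the equilibrium is in mixed strategies.
Let Column play I with probability q. Row is indifferent when −3q + 21(1−q) = 19q − (1−q), giving q = 1/2.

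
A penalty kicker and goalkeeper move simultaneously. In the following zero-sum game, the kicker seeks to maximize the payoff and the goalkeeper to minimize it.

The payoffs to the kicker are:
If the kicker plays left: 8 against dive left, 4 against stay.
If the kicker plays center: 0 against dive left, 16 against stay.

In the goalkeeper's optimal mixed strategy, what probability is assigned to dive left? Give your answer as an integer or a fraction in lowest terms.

Row minima are 4 and 0, so the kicker's maximin is 4; column maxima are 8 and 16, so the goalkeeper's minimax is 8. These differ, so the equilibrium is in mixed strategies.
Let the goalkeeper play dive left with probability q. The kicker is indifferent when 8q + 4(1−q) = 16(1−q), giving q = 3/5.

3/5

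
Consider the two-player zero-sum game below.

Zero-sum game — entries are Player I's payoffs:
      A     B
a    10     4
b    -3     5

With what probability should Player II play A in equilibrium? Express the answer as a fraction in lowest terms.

Row minima are 4 and -3, so Player I's maximin is 4; column maxima are 10 and 5, so Player II's minimax is 5. These differ, so the equilibrium is in mixed strategies.
Let Player II play A with probability q. Player I is indifferent when 10q + 4(1−q) = −3q + 5(1−q), giving q = 1/14.

1/14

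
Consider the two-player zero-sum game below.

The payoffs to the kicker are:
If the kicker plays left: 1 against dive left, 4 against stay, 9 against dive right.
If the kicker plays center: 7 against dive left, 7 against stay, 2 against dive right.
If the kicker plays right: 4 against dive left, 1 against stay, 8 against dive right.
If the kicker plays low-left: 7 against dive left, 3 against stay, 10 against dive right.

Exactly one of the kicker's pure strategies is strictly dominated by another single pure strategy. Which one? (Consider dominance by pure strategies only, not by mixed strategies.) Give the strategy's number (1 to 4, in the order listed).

Compare right with low-left: 7 > 4, 3 > 1, 10 > 8.
So low-left strictly dominates right for the kicker; right is strictly dominated.

3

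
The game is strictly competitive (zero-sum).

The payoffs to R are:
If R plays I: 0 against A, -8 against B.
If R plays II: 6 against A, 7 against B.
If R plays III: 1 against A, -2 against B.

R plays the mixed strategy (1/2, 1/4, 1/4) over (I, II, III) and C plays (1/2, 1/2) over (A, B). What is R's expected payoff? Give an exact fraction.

-1/2

Against (1/2, 1/2), each row's expected payoff is I: -4; II: 13/2; III: -1/2.
Taking the (1/2, 1/4, 1/4)-weighted average: (1/2)·(-4) + (1/4)·(13/2) + (1/4)·(-1/2) = -1/2.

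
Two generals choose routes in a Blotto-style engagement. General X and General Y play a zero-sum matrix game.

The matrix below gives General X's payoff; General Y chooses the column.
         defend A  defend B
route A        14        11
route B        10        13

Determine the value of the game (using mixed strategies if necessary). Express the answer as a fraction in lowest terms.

12

Row minima are 11 and 10, so General X's maximin is 11; column maxima are 14 and 13, so General Y's minimax is 13. These differ, so the equilibrium is in mixed strategies.
Let General X play route A with probability p. General Y is indifferent when 14p + 10(1−p) = 11p + 13(1−p), giving p = 1/2.
Let General Y play defend A with probability q. General X is indifferent when 14q + 11(1−q) = 10q + 13(1−q), giving q = 1/3.
The value is 14·(1/3) + (11)·(2/3) = 12.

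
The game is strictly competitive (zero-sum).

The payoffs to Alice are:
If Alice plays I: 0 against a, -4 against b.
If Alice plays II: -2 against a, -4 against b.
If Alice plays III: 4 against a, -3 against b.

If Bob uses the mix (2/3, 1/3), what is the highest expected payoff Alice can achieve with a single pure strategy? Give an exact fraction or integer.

I: (0)·(2/3) + (-4)·(1/3) = -4/3.
II: (-2)·(2/3) + (-4)·(1/3) = -8/3.
III: (4)·(2/3) + (-3)·(1/3) = 5/3.
The best pure response is III with expected payoff 5/3.

5/3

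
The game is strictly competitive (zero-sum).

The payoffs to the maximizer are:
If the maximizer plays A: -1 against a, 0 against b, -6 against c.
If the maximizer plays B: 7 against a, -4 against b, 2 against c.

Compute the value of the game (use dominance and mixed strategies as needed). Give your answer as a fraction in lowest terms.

Column a is strictly dominated by c for the minimizer (it gives the maximizer more in every row).
The remaining 2×2 game on (A, B) × (b, c) has no saddle point. Let the maximizer play A with probability p; indifference gives −4(1−p) = −6p + 2(1−p), so p = 1/2.
Similarly the minimizer's optimal q on b is 2/3, and the value is 0·(2/3) + (-6)·(1/3) = -2.

-2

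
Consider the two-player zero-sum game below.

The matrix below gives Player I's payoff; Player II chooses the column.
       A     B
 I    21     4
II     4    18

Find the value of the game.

362/31

Row minima are 4 and 4, so Player I's maximin is 4; column maxima are 21 and 18, so Player II's minimax is 18. These differ, so the equilibrium is in mixed strategies.
Let Player I play I with probability p. Player II is indifferent when 21p + 4(1−p) = 4p + 18(1−p), giving p = 14/31.
Let Player II play A with probability q. Player I is indifferent when 21q + 4(1−q) = 4q + 18(1−q), giving q = 14/31.
The value is 21·(14/31) + (4)·(17/31) = 362/31.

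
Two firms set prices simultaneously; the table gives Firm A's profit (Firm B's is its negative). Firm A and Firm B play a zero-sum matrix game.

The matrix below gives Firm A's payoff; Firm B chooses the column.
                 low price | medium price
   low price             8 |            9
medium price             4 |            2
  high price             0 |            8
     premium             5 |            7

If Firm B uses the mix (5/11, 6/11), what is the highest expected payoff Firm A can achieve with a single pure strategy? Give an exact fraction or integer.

94/11

low price: (8)·(5/11) + (9)·(6/11) = 94/11.
medium price: (4)·(5/11) + (2)·(6/11) = 32/11.
high price: (0)·(5/11) + (8)·(6/11) = 48/11.
premium: (5)·(5/11) + (7)·(6/11) = 67/11.
The best pure response is low price with expected payoff 94/11.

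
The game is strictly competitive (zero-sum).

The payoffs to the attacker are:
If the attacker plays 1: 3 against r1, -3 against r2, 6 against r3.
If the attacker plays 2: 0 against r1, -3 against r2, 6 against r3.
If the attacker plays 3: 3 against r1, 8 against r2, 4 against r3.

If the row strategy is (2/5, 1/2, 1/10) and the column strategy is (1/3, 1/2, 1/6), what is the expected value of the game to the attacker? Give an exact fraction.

Against (1/3, 1/2, 1/6), each row's expected payoff is 1: 1/2; 2: -1/2; 3: 17/3.
Taking the (2/5, 1/2, 1/10)-weighted average: (2/5)·(1/2) + (1/2)·(-1/2) + (1/10)·(17/3) = 31/60.

31/60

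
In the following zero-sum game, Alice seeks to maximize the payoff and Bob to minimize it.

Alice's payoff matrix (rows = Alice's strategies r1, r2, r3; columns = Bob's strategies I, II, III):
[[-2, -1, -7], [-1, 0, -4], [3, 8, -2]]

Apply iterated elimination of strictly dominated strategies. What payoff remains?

-2

Column I is strictly dominated by III for Bob (-7<-2, -4<-1, -2<3); eliminate I.
Column II is strictly dominated by III for Bob (-7<-1, -4<0, -2<8); eliminate II.
Row r2 is strictly dominated by row r3 (-2>-4); eliminate r2.
Row r1 is strictly dominated by row r3 (-2>-7); eliminate r1.
Only (r3, III) remains, with payoff -2.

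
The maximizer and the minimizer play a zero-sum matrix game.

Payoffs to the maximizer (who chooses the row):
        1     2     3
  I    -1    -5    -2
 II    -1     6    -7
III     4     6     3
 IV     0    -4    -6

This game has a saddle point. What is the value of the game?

Row minima: -5, -7, 3, -6 → the maximizer's maximin is 3.
Column maxima: 4, 6, 3 → the minimizer's minimax is 3.
They coincide at (III, 3), so the value is 3.

3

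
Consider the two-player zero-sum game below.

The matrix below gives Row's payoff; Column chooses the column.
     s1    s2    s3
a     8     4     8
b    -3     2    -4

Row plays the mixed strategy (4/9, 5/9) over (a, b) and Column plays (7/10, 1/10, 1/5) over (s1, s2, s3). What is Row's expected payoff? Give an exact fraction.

169/90

Against (7/10, 1/10, 1/5), each row's expected payoff is a: 38/5; b: -27/10.
Taking the (4/9, 5/9)-weighted average: (4/9)·(38/5) + (5/9)·(-27/10) = 169/90.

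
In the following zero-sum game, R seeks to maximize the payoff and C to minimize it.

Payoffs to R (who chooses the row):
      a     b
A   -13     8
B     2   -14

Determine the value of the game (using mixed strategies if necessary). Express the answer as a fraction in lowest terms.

Row minima are -13 and -14, so R's maximin is -13; column maxima are 2 and 8, so C's minimax is 2. These differ, so the equilibrium is in mixed strategies.
Let R play A with probability p. C is indifferent when −13p + 2(1−p) = 8p − 14(1−p), giving p = 16/37.
Let C play a with probability q. R is indifferent when −13q + 8(1−q) = 2q − 14(1−q), giving q = 22/37.
The value is -13·(22/37) + (8)·(15/37) = -166/37.

-166/37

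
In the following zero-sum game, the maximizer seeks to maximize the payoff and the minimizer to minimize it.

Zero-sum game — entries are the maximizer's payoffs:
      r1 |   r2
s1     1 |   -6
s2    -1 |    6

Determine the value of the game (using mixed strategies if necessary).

Row minima are -6 and -1, so the maximizer's maximin is -1; column maxima are 1 and 6, so the minimizer's minimax is 1. These differ, so the equilibrium is in mixed strategies.
Let the maximizer play s1 with probability p. The minimizer is indifferent when p − (1−p) = −6p + 6(1−p), giving p = 1/2.
Let the minimizer play r1 with probability q. The maximizer is indifferent when q − 6(1−q) = −q + 6(1−q), giving q = 6/7.
The value is 1·(6/7) + (-6)·(1/7) = 0.

0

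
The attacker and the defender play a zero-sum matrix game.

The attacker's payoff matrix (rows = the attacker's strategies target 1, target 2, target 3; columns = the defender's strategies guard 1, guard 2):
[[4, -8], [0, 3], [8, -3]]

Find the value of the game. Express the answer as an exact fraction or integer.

12/7

Row target 1 is strictly dominated by row target 3, so the attacker never plays it.
The remaining 2×2 game on (target 2, target 3) × (guard 1, guard 2) has no saddle point. Let the attacker play target 2 with probability p; indifference gives 8(1−p) = 3p − 3(1−p), so p = 11/14.
Similarly the defender's optimal q on guard 1 is 3/7, and the value is 0·(3/7) + (3)·(4/7) = 12/7.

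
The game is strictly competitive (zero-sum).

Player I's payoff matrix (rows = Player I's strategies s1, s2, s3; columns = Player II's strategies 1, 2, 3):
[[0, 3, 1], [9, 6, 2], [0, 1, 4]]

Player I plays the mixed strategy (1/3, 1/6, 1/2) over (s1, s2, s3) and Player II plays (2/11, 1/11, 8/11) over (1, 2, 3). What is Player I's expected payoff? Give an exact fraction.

Against (2/11, 1/11, 8/11), each row's expected payoff is s1: 1; s2: 40/11; s3: 3.
Taking the (1/3, 1/6, 1/2)-weighted average: (1/3)·(1) + (1/6)·(40/11) + (1/2)·(3) = 161/66.

161/66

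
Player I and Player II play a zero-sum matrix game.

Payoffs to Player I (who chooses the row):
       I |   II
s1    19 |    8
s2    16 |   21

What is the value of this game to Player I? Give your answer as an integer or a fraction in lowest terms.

271/16

Row minima are 8 and 16, so Player I's maximin is 16; column maxima are 19 and 21, so Player II's minimax is 19. These differ, so the equilibrium is in mixed strategies.
Let Player I play s1 with probability p. Player II is indifferent when 19p + 16(1−p) = 8p + 21(1−p), giving p = 5/16.
Let Player II play I with probability q. Player I is indifferent when 19q + 8(1−q) = 16q + 21(1−q), giving q = 13/16.
The value is 19·(13/16) + (8)·(3/16) = 271/16.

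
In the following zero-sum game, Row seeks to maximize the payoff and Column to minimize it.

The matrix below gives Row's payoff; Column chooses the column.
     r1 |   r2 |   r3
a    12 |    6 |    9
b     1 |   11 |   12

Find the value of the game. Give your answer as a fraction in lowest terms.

Column r3 is strictly dominated by r2 for Column (it gives Row more in every row).
The remaining 2×2 game on (a, b) × (r1, r2) has no saddle point. Let Row play a with probability p; indifference gives 12p + (1−p) = 6p + 11(1−p), so p = 5/8.
Similarly Column's optimal q on r1 is 5/16, and the value is 12·(5/16) + (6)·(11/16) = 63/8.

63/8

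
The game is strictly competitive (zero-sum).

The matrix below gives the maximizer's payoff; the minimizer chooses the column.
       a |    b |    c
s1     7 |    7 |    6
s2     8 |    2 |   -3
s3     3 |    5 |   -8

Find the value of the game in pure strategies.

6

Row minima: 6, -3, -8 → the maximizer's maximin is 6.
Column maxima: 8, 7, 6 → the minimizer's minimax is 6.
They coincide at (s1, c), so the value is 6.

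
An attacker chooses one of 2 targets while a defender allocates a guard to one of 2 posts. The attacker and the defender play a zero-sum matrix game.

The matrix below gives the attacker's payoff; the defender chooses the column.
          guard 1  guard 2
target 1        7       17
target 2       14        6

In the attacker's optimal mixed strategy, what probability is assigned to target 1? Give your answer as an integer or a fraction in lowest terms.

Row minima are 7 and 6, so the attacker's maximin is 7; column maxima are 14 and 17, so the defender's minimax is 14. These differ, so the equilibrium is in mixed strategies.
Let the attacker play target 1 with probability p. The defender is indifferent when 7p + 14(1−p) = 17p + 6(1−p), giving p = 4/9.

4/9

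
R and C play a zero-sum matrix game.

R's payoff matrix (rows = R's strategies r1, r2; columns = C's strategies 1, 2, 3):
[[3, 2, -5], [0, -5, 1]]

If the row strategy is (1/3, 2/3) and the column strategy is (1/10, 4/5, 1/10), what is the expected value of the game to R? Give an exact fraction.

-32/15

Against (1/10, 4/5, 1/10), each row's expected payoff is r1: 7/5; r2: -39/10.
Taking the (1/3, 2/3)-weighted average: (1/3)·(7/5) + (2/3)·(-39/10) = -32/15.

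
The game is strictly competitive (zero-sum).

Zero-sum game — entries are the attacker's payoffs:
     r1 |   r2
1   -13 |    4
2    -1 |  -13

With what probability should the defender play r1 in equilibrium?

Row minima are -13 and -13, so the attacker's maximin is -13; column maxima are -1 and 4, so the defender's minimax is -1. These differ, so the equilibrium is in mixed strategies.
Let the defender play r1 with probability q. The attacker is indifferent when −13q + 4(1−q) = −q − 13(1−q), giving q = 17/29.

17/29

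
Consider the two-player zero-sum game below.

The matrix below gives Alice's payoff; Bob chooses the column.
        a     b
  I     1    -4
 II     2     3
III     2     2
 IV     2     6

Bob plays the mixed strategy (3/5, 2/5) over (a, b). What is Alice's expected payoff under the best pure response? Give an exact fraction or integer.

I: (1)·(3/5) + (-4)·(2/5) = -1.
II: (2)·(3/5) + (3)·(2/5) = 12/5.
III: (2)·(3/5) + (2)·(2/5) = 2.
IV: (2)·(3/5) + (6)·(2/5) = 18/5.
The best pure response is IV with expected payoff 18/5.

18/5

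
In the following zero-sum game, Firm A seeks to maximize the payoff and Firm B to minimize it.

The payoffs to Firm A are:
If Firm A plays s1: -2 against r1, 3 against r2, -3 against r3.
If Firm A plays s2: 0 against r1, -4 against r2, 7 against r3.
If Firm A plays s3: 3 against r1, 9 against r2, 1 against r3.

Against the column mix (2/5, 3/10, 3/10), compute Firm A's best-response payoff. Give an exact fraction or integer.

21/5

s1: (-2)·(2/5) + (3)·(3/10) + (-3)·(3/10) = -4/5.
s2: (0)·(2/5) + (-4)·(3/10) + (7)·(3/10) = 9/10.
s3: (3)·(2/5) + (9)·(3/10) + (1)·(3/10) = 21/5.
The best pure response is s3 with expected payoff 21/5.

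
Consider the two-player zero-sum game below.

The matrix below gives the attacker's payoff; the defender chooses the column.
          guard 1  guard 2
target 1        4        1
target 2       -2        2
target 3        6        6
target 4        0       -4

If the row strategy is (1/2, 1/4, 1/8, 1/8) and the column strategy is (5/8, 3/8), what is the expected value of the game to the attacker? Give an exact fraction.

Against (5/8, 3/8), each row's expected payoff is target 1: 23/8; target 2: -1/2; target 3: 6; target 4: -3/2.
Taking the (1/2, 1/4, 1/8, 1/8)-weighted average: (1/2)·(23/8) + (1/4)·(-1/2) + (1/8)·(6) + (1/8)·(-3/2) = 15/8.

15/8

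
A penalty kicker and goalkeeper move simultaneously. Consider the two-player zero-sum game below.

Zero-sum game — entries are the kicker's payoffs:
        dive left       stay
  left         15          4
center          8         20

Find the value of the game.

268/23

Row minima are 4 and 8, so the kicker's maximin is 8; column maxima are 15 and 20, so the goalkeeper's minimax is 15. These differ, so the equilibrium is in mixed strategies.
Let the kicker play left with probability p. The goalkeeper is indifferent when 15p + 8(1−p) = 4p + 20(1−p), giving p = 12/23.
Let the goalkeeper play dive left with probability q. The kicker is indifferent when 15q + 4(1−q) = 8q + 20(1−q), giving q = 16/23.
The value is 15·(16/23) + (4)·(7/23) = 268/23.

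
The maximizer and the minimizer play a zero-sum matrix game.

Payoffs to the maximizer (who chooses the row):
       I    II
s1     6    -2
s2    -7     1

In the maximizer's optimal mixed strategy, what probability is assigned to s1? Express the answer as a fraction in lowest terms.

1/2

Row minima are -2 and -7, so the maximizer's maximin is -2; column maxima are 6 and 1, so the minimizer's minimax is 1. These differ, so the equilibrium is in mixed strategies.
Let the maximizer play s1 with probability p. The minimizer is indifferent when 6p − 7(1−p) = −2p + (1−p), giving p = 1/2.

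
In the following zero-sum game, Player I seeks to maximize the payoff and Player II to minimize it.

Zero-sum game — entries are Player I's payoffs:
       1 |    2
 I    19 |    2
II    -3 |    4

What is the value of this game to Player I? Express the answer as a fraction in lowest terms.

Row minima are 2 and -3, so Player I's maximin is 2; column maxima are 19 and 4, so Player II's minimax is 4. These differ, so the equilibrium is in mixed strategies.
Let Player I play I with probability p. Player II is indifferent when 19p − 3(1−p) = 2p + 4(1−p), giving p = 7/24.
Let Player II play 1 with probability q. Player I is indifferent when 19q + 2(1−q) = −3q + 4(1−q), giving q = 1/12.
The value is 19·(1/12) + (2)·(11/12) = 41/12.

41/12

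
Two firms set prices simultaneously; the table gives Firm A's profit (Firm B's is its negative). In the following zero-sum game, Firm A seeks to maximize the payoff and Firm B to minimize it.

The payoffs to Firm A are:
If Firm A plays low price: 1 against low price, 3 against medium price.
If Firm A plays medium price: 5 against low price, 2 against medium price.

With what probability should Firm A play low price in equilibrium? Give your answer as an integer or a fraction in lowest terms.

3/5

Row minima are 1 and 2, so Firm A's maximin is 2; column maxima are 5 and 3, so Firm B's minimax is 3. These differ, so the equilibrium is in mixed strategies.
Let Firm A play low price with probability p. Firm B is indifferent when p + 5(1−p) = 3p + 2(1−p), giving p = 3/5.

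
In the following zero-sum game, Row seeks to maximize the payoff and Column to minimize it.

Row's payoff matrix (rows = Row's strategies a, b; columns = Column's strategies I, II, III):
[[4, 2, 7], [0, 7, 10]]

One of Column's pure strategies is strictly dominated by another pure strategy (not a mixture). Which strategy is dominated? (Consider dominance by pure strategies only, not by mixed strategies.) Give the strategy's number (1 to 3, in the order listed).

3

Column prefers columns that give Row less. Compare III with I: 4 < 7, 0 < 10.
So I strictly dominates III for Column; III is strictly dominated.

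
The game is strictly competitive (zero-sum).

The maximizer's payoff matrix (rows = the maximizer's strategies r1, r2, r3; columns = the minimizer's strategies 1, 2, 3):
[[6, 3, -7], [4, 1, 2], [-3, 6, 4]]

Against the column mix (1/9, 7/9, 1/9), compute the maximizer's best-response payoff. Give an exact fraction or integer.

43/9

r1: (6)·(1/9) + (3)·(7/9) + (-7)·(1/9) = 20/9.
r2: (4)·(1/9) + (1)·(7/9) + (2)·(1/9) = 13/9.
r3: (-3)·(1/9) + (6)·(7/9) + (4)·(1/9) = 43/9.
The best pure response is r3 with expected payoff 43/9.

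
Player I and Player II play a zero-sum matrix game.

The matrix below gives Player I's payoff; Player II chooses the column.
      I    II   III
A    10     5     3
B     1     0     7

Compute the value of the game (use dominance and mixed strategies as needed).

Column I is strictly dominated by II for Player II (it gives Player I more in every row).
The remaining 2×2 game on (A, B) × (II, III) has no saddle point. Let Player I play A with probability p; indifference gives 5p = 3p + 7(1−p), so p = 7/9.
Similarly Player II's optimal q on II is 4/9, and the value is 5·(4/9) + (3)·(5/9) = 35/9.

35/9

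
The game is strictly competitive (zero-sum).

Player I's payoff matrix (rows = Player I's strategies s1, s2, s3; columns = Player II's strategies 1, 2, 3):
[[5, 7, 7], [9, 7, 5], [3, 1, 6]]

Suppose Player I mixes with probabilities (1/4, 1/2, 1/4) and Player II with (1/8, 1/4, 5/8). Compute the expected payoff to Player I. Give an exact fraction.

185/32

Against (1/8, 1/4, 5/8), each row's expected payoff is s1: 27/4; s2: 6; s3: 35/8.
Taking the (1/4, 1/2, 1/4)-weighted average: (1/4)·(27/4) + (1/2)·(6) + (1/4)·(35/8) = 185/32.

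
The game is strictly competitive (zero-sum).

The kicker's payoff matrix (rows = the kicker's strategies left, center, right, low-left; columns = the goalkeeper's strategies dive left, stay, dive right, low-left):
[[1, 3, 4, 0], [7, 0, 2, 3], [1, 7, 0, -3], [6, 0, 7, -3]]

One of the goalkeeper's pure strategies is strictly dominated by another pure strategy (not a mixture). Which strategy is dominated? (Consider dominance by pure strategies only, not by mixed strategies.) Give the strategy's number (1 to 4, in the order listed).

1

The goalkeeper prefers columns that give the kicker less. Compare dive left with low-left: 0 < 1, 3 < 7, -3 < 1, -3 < 6.
So low-left strictly dominates dive left for the goalkeeper; dive left is strictly dominated.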